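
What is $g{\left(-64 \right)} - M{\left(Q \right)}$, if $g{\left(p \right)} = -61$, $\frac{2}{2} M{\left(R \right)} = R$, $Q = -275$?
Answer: $214$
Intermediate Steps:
$M{\left(R \right)} = R$
$g{\left(-64 \right)} - M{\left(Q \right)} = -61 - -275 = -61 + 275 = 214$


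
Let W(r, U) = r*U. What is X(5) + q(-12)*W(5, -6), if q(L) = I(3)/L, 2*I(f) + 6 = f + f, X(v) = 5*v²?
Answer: 125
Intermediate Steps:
W(r, U) = U*r
I(f) = -3 + f (I(f) = -3 + (f + f)/2 = -3 + (2*f)/2 = -3 + f)
q(L) = 0 (q(L) = (-3 + 3)/L = 0/L = 0)
X(5) + q(-12)*W(5, -6) = 5*5² + 0*(-6*5) = 5*25 + 0*(-30) = 125 + 0 = 125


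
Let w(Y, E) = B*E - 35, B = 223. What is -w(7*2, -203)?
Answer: 45304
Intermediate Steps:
w(Y, E) = -35 + 223*E (w(Y, E) = 223*E - 35 = -35 + 223*E)
-w(7*2, -203) = -(-35 + 223*(-203)) = -(-35 - 45269) = -1*(-45304) = 45304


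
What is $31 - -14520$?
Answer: $14551$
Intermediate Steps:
$31 - -14520 = 31 + 14520 = 14551$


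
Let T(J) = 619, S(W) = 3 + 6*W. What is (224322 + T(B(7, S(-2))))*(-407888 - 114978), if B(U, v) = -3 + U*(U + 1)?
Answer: -117614000906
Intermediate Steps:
B(U, v) = -3 + U*(1 + U)
(224322 + T(B(7, S(-2))))*(-407888 - 114978) = (224322 + 619)*(-407888 - 114978) = 224941*(-522866) = -117614000906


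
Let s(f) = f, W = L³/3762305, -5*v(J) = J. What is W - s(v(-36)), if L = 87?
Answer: -26430093/3762305 ≈ -7.0250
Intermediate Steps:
v(J) = -J/5
W = 658503/3762305 (W = 87³/3762305 = 658503*(1/3762305) = 658503/3762305 ≈ 0.17503)
W - s(v(-36)) = 658503/3762305 - (-1)*(-36)/5 = 658503/3762305 - 1*36/5 = 658503/3762305 - 36/5 = -26430093/3762305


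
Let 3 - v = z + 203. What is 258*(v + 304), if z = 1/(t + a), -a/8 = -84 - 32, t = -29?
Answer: 24121710/899 ≈ 26832.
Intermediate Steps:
a = 928 (a = -8*(-84 - 32) = -8*(-116) = 928)
z = 1/899 (z = 1/(-29 + 928) = 1/899 ≈ 0.0011123)
v = -179801/899 (v = 3 - (1/899 + 203) = 3 - 1*182498/899 = 3 - 182498/899 = -179801/899 ≈ -200.00)
258*(v + 304) = 258*(-179801/899 + 304) = 258*(93495/899) = 24121710/899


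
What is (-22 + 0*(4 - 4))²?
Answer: 484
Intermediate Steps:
(-22 + 0*(4 - 4))² = (-22 + 0*0)² = (-22 + 0)² = (-22)² = 484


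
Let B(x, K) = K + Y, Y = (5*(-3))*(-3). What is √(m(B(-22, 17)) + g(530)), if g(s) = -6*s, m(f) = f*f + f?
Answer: 11*√6 ≈ 26.944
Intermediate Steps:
Y = 45 (Y = -15*(-3) = 45)
B(x, K) = 45 + K (B(x, K) = K + 45 = 45 + K)
m(f) = f + f² (m(f) = f² + f = f + f²)
√(m(B(-22, 17)) + g(530)) = √((45 + 17)*(1 + (45 + 17)) - 6*530) = √(62*(1 + 62) - 3180) = √(62*63 - 3180) = √(3906 - 3180) = √726 = 11*√6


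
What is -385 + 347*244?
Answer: 84283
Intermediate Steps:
-385 + 347*244 = -385 + 84668 = 84283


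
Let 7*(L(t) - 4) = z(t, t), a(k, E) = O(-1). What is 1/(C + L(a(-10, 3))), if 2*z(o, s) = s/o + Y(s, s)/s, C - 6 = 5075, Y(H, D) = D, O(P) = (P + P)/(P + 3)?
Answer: 7/35596 ≈ 0.00019665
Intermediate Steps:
O(P) = 2*P/(3 + P) (O(P) = (2*P)/(3 + P) = 2*P/(3 + P))
a(k, E) = -1 (a(k, E) = 2*(-1)/(3 - 1) = 2*(-1)/2 = 2*(-1)*(½) = -1)
C = 5081 (C = 6 + 5075 = 5081)
z(o, s) = ½ + s/(2*o) (z(o, s) = (s/o + s/s)/2 = (s/o + 1)/2 = (1 + s/o)/2 = ½ + s/(2*o))
L(t) = 29/7 (L(t) = 4 + ((t + t)/(2*t))/7 = 4 + ((2*t)/(2*t))/7 = 4 + (⅐)*1 = 4 + ⅐ = 29/7)
1/(C + L(a(-10, 3))) = 1/(5081 + 29/7) = 1/(35596/7) = 7/35596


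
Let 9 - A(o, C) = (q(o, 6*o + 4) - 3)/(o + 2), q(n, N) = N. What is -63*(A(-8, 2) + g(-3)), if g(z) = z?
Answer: 231/2 ≈ 115.50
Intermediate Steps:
A(o, C) = 9 - (1 + 6*o)/(2 + o) (A(o, C) = 9 - ((6*o + 4) - 3)/(o + 2) = 9 - ((4 + 6*o) - 3)/(2 + o) = 9 - (1 + 6*o)/(2 + o))
-63*(A(-8, 2) + g(-3)) = -63*((17 + 3*(-8))/(2 - 8) - 3) = -63*((17 - 24)/(-6) - 3) = -63*(-⅙*(-7) - 3) = -63*(7/6 - 3) = -63*(-11/6) = 231/2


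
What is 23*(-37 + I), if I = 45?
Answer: 184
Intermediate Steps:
23*(-37 + I) = 23*(-37 + 45) = 23*8 = 184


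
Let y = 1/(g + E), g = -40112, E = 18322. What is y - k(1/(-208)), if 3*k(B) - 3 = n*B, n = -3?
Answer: -2277159/2266160 ≈ -1.0049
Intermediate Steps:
y = -1/21790 (y = 1/(-40112 + 18322) = 1/(-21790) = -1/21790 ≈ -4.5893e-5)
k(B) = 1 - B (k(B) = 1 + (-3*B)/3 = 1 - B)
y - k(1/(-208)) = -1/21790 - (1 - 1/(-208)) = -1/21790 - (1 - 1*(-1/208)) = -1/21790 - (1 + 1/208) = -1/21790 - 1*209/208 = -1/21790 - 209/208 = -2277159/2266160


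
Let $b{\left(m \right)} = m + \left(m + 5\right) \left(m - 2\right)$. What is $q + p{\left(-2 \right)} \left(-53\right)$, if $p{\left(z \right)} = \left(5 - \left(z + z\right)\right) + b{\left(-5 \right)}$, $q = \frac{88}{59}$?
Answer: $- \frac{12420}{59} \approx -210.51$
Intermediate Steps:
$q = \frac{88}{59}$ ($q = 88 \cdot \frac{1}{59} = \frac{88}{59} \approx 1.4915$)
$b{\left(m \right)} = m + \left(-2 + m\right) \left(5 + m\right)$ ($b{\left(m \right)} = m + \left(5 + m\right) \left(-2 + m\right) = m + \left(-2 + m\right) \left(5 + m\right)$)
$p{\left(z \right)} = - 2 z$ ($p{\left(z \right)} = \left(5 - \left(z + z\right)\right) + \left(-10 + \left(-5\right)^{2} + 4 \left(-5\right)\right) = \left(5 - 2 z\right) - 5 = - 2 z$)
$q + p{\left(-2 \right)} \left(-53\right) = \frac{88}{59} + \left(-2\right) \left(-2\right) \left(-53\right) = \frac{88}{59} + 4 \left(-53\right) = \frac{88}{59} - 212 = - \frac{12420}{59}$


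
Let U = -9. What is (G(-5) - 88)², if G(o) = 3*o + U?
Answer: 12544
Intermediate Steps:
G(o) = -9 + 3*o (G(o) = 3*o - 9 = -9 + 3*o)
(G(-5) - 88)² = ((-9 + 3*(-5)) - 88)² = ((-9 - 15) - 88)² = (-24 - 88)² = (-112)² = 12544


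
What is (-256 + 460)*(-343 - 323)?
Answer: -135864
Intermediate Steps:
(-256 + 460)*(-343 - 323) = 204*(-666) = -135864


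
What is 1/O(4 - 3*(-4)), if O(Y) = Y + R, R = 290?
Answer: 1/306 ≈ 0.0032680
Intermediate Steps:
O(Y) = 290 + Y (O(Y) = Y + 290 = 290 + Y)
1/O(4 - 3*(-4)) = 1/(290 + (4 - 3*(-4))) = 1/(290 + (4 + 12)) = 1/(290 + 16) = 1/306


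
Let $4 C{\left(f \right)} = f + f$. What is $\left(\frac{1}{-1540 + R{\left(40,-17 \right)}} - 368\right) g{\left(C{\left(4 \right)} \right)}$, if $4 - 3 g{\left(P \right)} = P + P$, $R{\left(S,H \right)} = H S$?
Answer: $0$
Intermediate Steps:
$C{\left(f \right)} = \frac{f}{2}$ ($C{\left(f \right)} = \frac{f + f}{4} = \frac{2 f}{4} = \frac{f}{2}$)
$g{\left(P \right)} = \frac{4}{3} - \frac{2 P}{3}$ ($g{\left(P \right)} = \frac{4}{3} - \frac{P + P}{3} = \frac{4}{3} - \frac{2 P}{3}$)
$\left(\frac{1}{-1540 + R{\left(40,-17 \right)}} - 368\right) g{\left(C{\left(4 \right)} \right)} = \left(\frac{1}{-1540 - 680} - 368\right) \left(\frac{4}{3} - \frac{2 \cdot \frac{1}{2} \cdot 4}{3}\right) = \left(\frac{1}{-1540 - 680} - 368\right) \left(\frac{4}{3} - \frac{4}{3}\right) = \left(\frac{1}{-2220} - 368\right) \left(\frac{4}{3} - \frac{4}{3}\right) = \left(- \frac{1}{2220} - 368\right) 0 = \left(- \frac{816961}{2220}\right) 0 = 0$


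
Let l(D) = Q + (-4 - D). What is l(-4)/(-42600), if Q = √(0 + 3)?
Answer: -√3/42600 ≈ -4.0658e-5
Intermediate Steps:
Q = √3 ≈ 1.7320
l(D) = -4 + √3 - D (l(D) = √3 + (-4 - D) = -4 + √3 - D)
l(-4)/(-42600) = (-4 + √3 - 1*(-4))/(-42600) = (-4 + √3 + 4)*(-1/42600) = √3*(-1/42600) = -√3/42600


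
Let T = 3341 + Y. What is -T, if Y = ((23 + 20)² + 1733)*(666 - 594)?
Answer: -261245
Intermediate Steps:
Y = 257904 (Y = (43² + 1733)*72 = (1849 + 1733)*72 = 3582*72 = 257904)
T = 261245 (T = 3341 + 257904 = 261245)
-T = -1*261245 = -261245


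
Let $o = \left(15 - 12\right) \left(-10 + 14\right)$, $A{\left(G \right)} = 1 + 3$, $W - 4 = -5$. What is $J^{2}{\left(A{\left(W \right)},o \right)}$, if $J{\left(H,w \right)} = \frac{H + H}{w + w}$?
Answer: $\frac{1}{9} \approx 0.11111$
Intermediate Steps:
$W = -1$ ($W = 4 - 5 = -1$)
$A{\left(G \right)} = 4$
$o = 12$ ($o = 3 \cdot 4 = 12$)
$J{\left(H,w \right)} = \frac{H}{w}$ ($J{\left(H,w \right)} = \frac{2 H}{2 w} = 2 H \frac{1}{2 w} = \frac{H}{w}$)
$J^{2}{\left(A{\left(W \right)},o \right)} = \left(\frac{4}{12}\right)^{2} = \left(4 \cdot \frac{1}{12}\right)^{2} = \left(\frac{1}{3}\right)^{2} = \frac{1}{9}$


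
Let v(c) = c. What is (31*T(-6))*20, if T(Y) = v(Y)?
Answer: -3720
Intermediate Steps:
T(Y) = Y
(31*T(-6))*20 = (31*(-6))*20 = -186*20 = -3720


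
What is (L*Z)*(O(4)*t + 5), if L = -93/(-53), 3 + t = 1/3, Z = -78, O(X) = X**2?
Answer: 273234/53 ≈ 5155.4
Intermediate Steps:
t = -8/3 (t = -3 + 1/3 = -8/3 ≈ -2.6667)
L = 93/53 (L = -93*(-1/53) = 93/53 ≈ 1.7547)
(L*Z)*(O(4)*t + 5) = ((93/53)*(-78))*(4**2*(-8/3) + 5) = -7254*(16*(-8/3) + 5)/53 = -7254*(-128/3 + 5)/53 = -7254/53*(-113/3) = 273234/53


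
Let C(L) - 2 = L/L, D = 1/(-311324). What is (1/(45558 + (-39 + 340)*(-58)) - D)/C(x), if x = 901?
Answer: 21214/1640288325 ≈ 1.2933e-5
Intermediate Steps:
D = -1/311324 ≈ -3.2121e-6
C(L) = 3 (C(L) = 2 + L/L = 2 + 1 = 3)
(1/(45558 + (-39 + 340)*(-58)) - D)/C(x) = (1/(45558 + (-39 + 340)*(-58)) - 1*(-1/311324))/3 = (1/(45558 + 301*(-58)) + 1/311324)*(⅓) = (1/(45558 - 17458) + 1/311324)*(⅓) = (1/28100 + 1/311324)*(⅓) = (21214/546762775)*(⅓) = 21214/1640288325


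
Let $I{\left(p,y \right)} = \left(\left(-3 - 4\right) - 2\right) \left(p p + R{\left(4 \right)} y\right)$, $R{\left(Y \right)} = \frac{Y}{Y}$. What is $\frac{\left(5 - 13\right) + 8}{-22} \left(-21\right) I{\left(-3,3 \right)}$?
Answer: $0$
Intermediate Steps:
$R{\left(Y \right)} = 1$
$I{\left(p,y \right)} = - 9 y - 9 p^{2}$ ($I{\left(p,y \right)} = \left(\left(-3 - 4\right) - 2\right) \left(p p + 1 y\right) = \left(-7 - 2\right) \left(p^{2} + y\right) = - 9 \left(y + p^{2}\right) = - 9 y - 9 p^{2}$)
$\frac{\left(5 - 13\right) + 8}{-22} \left(-21\right) I{\left(-3,3 \right)} = \frac{\left(5 - 13\right) + 8}{-22} \left(-21\right) \left(\left(-9\right) 3 - 9 \left(-3\right)^{2}\right) = \left(-8 + 8\right) \left(- \frac{1}{22}\right) \left(-21\right) \left(-27 - 81\right) = 0 \left(- \frac{1}{22}\right) \left(-21\right) \left(-27 - 81\right) = 0 \left(-21\right) \left(-108\right) = 0 \left(-108\right) = 0$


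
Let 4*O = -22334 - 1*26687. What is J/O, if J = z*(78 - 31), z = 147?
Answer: -84/149 ≈ -0.56376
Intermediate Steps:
O = -49021/4 (O = (-22334 - 1*26687)/4 = (-22334 - 26687)/4 = (¼)*(-49021) = -49021/4 ≈ -12255.)
J = 6909 (J = 147*(78 - 31) = 147*47 = 6909)
J/O = 6909/(-49021/4) = 6909*(-4/49021) = -84/149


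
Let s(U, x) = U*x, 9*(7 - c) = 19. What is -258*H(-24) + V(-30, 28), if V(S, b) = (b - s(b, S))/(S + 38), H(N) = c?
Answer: -6917/6 ≈ -1152.8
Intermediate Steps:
c = 44/9 (c = 7 - 1/9*19 = 7 - 19/9 = 44/9 ≈ 4.8889)
H(N) = 44/9
V(S, b) = (b - S*b)/(38 + S) (V(S, b) = (b - b*S)/(S + 38) = (b - S*b)/(38 + S))
-258*H(-24) + V(-30, 28) = -258*44/9 + 28*(1 - 1*(-30))/(38 - 30) = -3784/3 + 28*(1 + 30)/8 = -3784/3 + 28*(1/8)*31 = -3784/3 + 217/2 = -6917/6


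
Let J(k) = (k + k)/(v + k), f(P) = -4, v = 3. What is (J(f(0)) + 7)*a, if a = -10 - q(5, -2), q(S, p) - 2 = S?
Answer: -255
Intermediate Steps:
J(k) = 2*k/(3 + k) (J(k) = (k + k)/(3 + k) = (2*k)/(3 + k) = 2*k/(3 + k))
q(S, p) = 2 + S
a = -17 (a = -10 - (2 + 5) = -10 - 1*7 = -10 - 7 = -17)
(J(f(0)) + 7)*a = (2*(-4)/(3 - 4) + 7)*(-17) = (2*(-4)/(-1) + 7)*(-17) = (2*(-4)*(-1) + 7)*(-17) = (8 + 7)*(-17) = 15*(-17) = -255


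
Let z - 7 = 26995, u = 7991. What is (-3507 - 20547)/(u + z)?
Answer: -24054/34993 ≈ -0.68740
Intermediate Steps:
z = 27002 (z = 7 + 26995 = 27002)
(-3507 - 20547)/(u + z) = (-3507 - 20547)/(7991 + 27002) = -24054/34993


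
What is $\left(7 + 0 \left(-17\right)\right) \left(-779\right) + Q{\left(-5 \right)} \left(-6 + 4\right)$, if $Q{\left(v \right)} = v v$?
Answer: $-5503$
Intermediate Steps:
$Q{\left(v \right)} = v^{2}$
$\left(7 + 0 \left(-17\right)\right) \left(-779\right) + Q{\left(-5 \right)} \left(-6 + 4\right) = \left(7 + 0 \left(-17\right)\right) \left(-779\right) + \left(-5\right)^{2} \left(-6 + 4\right) = \left(7 + 0\right) \left(-779\right) + 25 \left(-2\right) = 7 \left(-779\right) - 50 = -5453 - 50 = -5503$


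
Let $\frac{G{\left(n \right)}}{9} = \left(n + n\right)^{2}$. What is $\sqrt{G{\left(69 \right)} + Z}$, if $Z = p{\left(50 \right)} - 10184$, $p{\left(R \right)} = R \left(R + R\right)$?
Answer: $54 \sqrt{57} \approx 407.69$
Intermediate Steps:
$G{\left(n \right)} = 36 n^{2}$ ($G{\left(n \right)} = 9 \left(n + n\right)^{2} = 9 \left(2 n\right)^{2} = 9 \cdot 4 n^{2} = 36 n^{2}$)
$p{\left(R \right)} = 2 R^{2}$ ($p{\left(R \right)} = R 2 R = 2 R^{2}$)
$Z = -5184$ ($Z = 2 \cdot 50^{2} - 10184 = 2 \cdot 2500 - 10184 = 5000 - 10184 = -5184$)
$\sqrt{G{\left(69 \right)} + Z} = \sqrt{36 \cdot 69^{2} - 5184} = \sqrt{36 \cdot 4761 - 5184} = \sqrt{171396 - 5184} = \sqrt{166212} = 54 \sqrt{57}$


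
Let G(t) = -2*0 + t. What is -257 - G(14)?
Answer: -271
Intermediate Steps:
G(t) = t (G(t) = 0 + t = t)
-257 - G(14) = -257 - 1*14 = -257 - 14 = -271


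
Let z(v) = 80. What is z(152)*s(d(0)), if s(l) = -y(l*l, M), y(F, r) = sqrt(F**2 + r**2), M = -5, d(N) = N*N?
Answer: -400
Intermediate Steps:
d(N) = N**2
s(l) = -sqrt(25 + l**4) (s(l) = -sqrt((l*l)**2 + (-5)**2) = -sqrt((l**2)**2 + 25) = -sqrt(l**4 + 25) = -sqrt(25 + l**4))
z(152)*s(d(0)) = 80*(-sqrt(25 + (0**2)**4)) = 80*(-sqrt(25 + 0**4)) = 80*(-sqrt(25 + 0)) = 80*(-sqrt(25)) = 80*(-1*5) = 80*(-5) = -400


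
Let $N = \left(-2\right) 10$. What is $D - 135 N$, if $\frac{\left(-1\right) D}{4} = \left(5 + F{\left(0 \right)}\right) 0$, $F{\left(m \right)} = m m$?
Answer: $2700$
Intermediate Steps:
$F{\left(m \right)} = m^{2}$
$D = 0$ ($D = - 4 \left(5 + 0^{2}\right) 0 = - 4 \left(5 + 0\right) 0 = - 4 \cdot 5 \cdot 0 = \left(-4\right) 0 = 0$)
$N = -20$
$D - 135 N = 0 - -2700 = 0 + 2700 = 2700$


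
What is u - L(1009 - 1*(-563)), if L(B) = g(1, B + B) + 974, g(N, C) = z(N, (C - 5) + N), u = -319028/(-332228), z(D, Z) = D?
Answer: -80900818/83057 ≈ -974.04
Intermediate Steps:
u = 79757/83057 (u = -319028*(-1/332228) = 79757/83057 ≈ 0.96027)
g(N, C) = N
L(B) = 975 (L(B) = 1 + 974 = 975)
u - L(1009 - 1*(-563)) = 79757/83057 - 1*975 = 79757/83057 - 975 = -80900818/83057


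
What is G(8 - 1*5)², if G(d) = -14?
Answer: 196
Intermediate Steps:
G(8 - 1*5)² = (-14)² = 196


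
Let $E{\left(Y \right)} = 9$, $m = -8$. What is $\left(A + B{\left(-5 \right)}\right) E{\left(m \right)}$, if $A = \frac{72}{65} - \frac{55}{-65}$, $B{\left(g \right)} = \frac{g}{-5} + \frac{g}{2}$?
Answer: $\frac{531}{130} \approx 4.0846$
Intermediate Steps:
$B{\left(g \right)} = \frac{3 g}{10}$ ($B{\left(g \right)} = g \left(- \frac{1}{5}\right) + g \frac{1}{2} = - \frac{g}{5} + \frac{g}{2} = \frac{3 g}{10}$)
$A = \frac{127}{65}$ ($A = 72 \cdot \frac{1}{65} - - \frac{11}{13} = \frac{72}{65} + \frac{11}{13} = \frac{127}{65} \approx 1.9538$)
$\left(A + B{\left(-5 \right)}\right) E{\left(m \right)} = \left(\frac{127}{65} + \frac{3}{10} \left(-5\right)\right) 9 = \left(\frac{127}{65} - \frac{3}{2}\right) 9 = \frac{59}{130} \cdot 9 = \frac{531}{130}$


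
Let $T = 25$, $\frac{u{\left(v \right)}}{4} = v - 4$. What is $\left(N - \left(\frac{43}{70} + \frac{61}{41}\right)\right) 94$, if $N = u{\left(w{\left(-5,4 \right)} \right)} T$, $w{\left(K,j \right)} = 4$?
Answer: $- \frac{283551}{1435} \approx -197.6$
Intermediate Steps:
$u{\left(v \right)} = -16 + 4 v$ ($u{\left(v \right)} = 4 \left(v - 4\right) = 4 \left(-4 + v\right) = -16 + 4 v$)
$N = 0$ ($N = \left(-16 + 4 \cdot 4\right) 25 = \left(-16 + 16\right) 25 = 0 \cdot 25 = 0$)
$\left(N - \left(\frac{43}{70} + \frac{61}{41}\right)\right) 94 = \left(0 - \left(\frac{43}{70} + \frac{61}{41}\right)\right) 94 = \left(0 - \frac{6033}{2870}\right) 94 = \left(- \frac{6033}{2870}\right) 94 = - \frac{283551}{1435}$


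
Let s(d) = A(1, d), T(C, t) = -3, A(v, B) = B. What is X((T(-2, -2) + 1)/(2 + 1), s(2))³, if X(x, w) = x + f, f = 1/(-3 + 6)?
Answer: -1/27 ≈ -0.037037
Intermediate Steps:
f = ⅓ (f = 1/3 = ⅓ ≈ 0.33333)
s(d) = d
X(x, w) = ⅓ + x (X(x, w) = x + ⅓ = ⅓ + x)
X((T(-2, -2) + 1)/(2 + 1), s(2))³ = (⅓ + (-3 + 1)/(2 + 1))³ = (⅓ - 2/3)³ = (⅓ - 2*⅓)³ = (⅓ - ⅔)³ = (-⅓)³ = -1/27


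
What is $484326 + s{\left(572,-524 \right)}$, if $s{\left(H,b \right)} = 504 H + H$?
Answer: $773186$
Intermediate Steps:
$s{\left(H,b \right)} = 505 H$
$484326 + s{\left(572,-524 \right)} = 484326 + 505 \cdot 572 = 484326 + 288860 = 773186$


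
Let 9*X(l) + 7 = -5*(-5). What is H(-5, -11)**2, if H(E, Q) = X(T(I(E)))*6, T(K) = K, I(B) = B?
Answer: 144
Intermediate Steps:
X(l) = 2 (X(l) = -7/9 + (-5*(-5))/9 = -7/9 + (1/9)*25 = -7/9 + 25/9 = 2)
H(E, Q) = 12 (H(E, Q) = 2*6 = 12)
H(-5, -11)**2 = 12**2 = 144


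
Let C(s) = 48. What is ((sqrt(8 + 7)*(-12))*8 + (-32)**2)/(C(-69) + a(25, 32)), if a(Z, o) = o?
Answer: 64/5 - 6*sqrt(15)/5 ≈ 8.1524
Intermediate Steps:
((sqrt(8 + 7)*(-12))*8 + (-32)**2)/(C(-69) + a(25, 32)) = ((sqrt(8 + 7)*(-12))*8 + (-32)**2)/(48 + 32) = ((sqrt(15)*(-12))*8 + 1024)/80 = (-12*sqrt(15)*8 + 1024)*(1/80) = (-96*sqrt(15) + 1024)*(1/80) = (1024 - 96*sqrt(15))*(1/80) = 64/5 - 6*sqrt(15)/5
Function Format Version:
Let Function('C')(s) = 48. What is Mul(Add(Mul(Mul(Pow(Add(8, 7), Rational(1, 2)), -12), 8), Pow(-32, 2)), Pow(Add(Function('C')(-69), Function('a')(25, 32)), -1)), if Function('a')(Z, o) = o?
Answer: Add(Rational(64, 5), Mul(Rational(-6, 5), Pow(15, Rational(1, 2)))) ≈ 8.1524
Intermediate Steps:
Mul(Add(Mul(Mul(Pow(Add(8, 7), Rational(1, 2)), -12), 8), Pow(-32, 2)), Pow(Add(Function('C')(-69), Function('a')(25, 32)), -1)) = Mul(Add(Mul(Mul(Pow(Add(8, 7), Rational(1, 2)), -12), 8), Pow(-32, 2)), Pow(Add(48, 32), -1)) = Mul(Add(Mul(Mul(Pow(15, Rational(1, 2)), -12), 8), 1024), Pow(80, -1)) = Mul(Add(Mul(Mul(-12, Pow(15, Rational(1, 2))), 8), 1024), Rational(1, 80)) = Mul(Add(Mul(-96, Pow(15, Rational(1, 2))), 1024), Rational(1, 80)) = Mul(Add(1024, Mul(-96, Pow(15, Rational(1, 2)))), Rational(1, 80)) = Add(Rational(64, 5), Mul(Rational(-6, 5), Pow(15, Rational(1, 2))))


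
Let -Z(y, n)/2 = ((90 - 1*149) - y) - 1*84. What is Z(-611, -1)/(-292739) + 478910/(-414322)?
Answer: -69903914549/60644103979 ≈ -1.1527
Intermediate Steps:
Z(y, n) = 286 + 2*y (Z(y, n) = -2*(((90 - 1*149) - y) - 1*84) = -2*(((90 - 149) - y) - 84) = -2*((-59 - y) - 84) = -2*(-143 - y) = 286 + 2*y)
Z(-611, -1)/(-292739) + 478910/(-414322) = (286 + 2*(-611))/(-292739) + 478910/(-414322) = (286 - 1222)*(-1/292739) + 478910*(-1/414322) = -936*(-1/292739) - 239455/207161 = 936/292739 - 239455/207161 = -69903914549/60644103979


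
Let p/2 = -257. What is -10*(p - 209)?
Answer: 7230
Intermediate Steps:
p = -514 (p = 2*(-257) = -514)
-10*(p - 209) = -10*(-514 - 209) = -10*(-723) = 7230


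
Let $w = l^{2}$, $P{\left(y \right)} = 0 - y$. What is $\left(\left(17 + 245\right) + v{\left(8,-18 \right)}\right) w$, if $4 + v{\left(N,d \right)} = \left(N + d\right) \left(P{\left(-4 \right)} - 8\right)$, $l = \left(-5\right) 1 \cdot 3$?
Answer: $67050$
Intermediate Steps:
$P{\left(y \right)} = - y$
$l = -15$ ($l = \left(-5\right) 3 = -15$)
$w = 225$ ($w = \left(-15\right)^{2} = 225$)
$v{\left(N,d \right)} = -4 - 4 N - 4 d$ ($v{\left(N,d \right)} = -4 + \left(N + d\right) \left(\left(-1\right) \left(-4\right) - 8\right) = -4 + \left(N + d\right) \left(4 - 8\right) = -4 + \left(N + d\right) \left(-4\right) = -4 - \left(4 N + 4 d\right) = -4 - 4 N - 4 d$)
$\left(\left(17 + 245\right) + v{\left(8,-18 \right)}\right) w = \left(\left(17 + 245\right) - -36\right) 225 = \left(262 - -36\right) 225 = \left(262 + 36\right) 225 = 298 \cdot 225 = 67050$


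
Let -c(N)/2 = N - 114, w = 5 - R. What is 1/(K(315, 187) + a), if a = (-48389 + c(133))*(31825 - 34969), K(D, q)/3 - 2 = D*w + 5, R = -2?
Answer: 1/152261124 ≈ 6.5677e-9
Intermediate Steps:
w = 7 (w = 5 - 1*(-2) = 5 + 2 = 7)
c(N) = 228 - 2*N (c(N) = -2*(N - 114) = -2*(-114 + N) = 228 - 2*N)
K(D, q) = 21 + 21*D (K(D, q) = 6 + 3*(D*7 + 5) = 6 + 3*(7*D + 5) = 6 + 3*(5 + 7*D) = 6 + (15 + 21*D) = 21 + 21*D)
a = 152254488 (a = (-48389 + (228 - 2*133))*(31825 - 34969) = (-48389 + (228 - 266))*(-3144) = (-48389 - 38)*(-3144) = -48427*(-3144) = 152254488)
1/(K(315, 187) + a) = 1/((21 + 21*315) + 152254488) = 1/((21 + 6615) + 152254488) = 1/(6636 + 152254488) = 1/152261124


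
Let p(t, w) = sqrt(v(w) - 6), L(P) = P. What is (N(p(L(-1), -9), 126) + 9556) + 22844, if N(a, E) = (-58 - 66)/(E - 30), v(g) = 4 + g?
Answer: 777569/24 ≈ 32399.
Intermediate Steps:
p(t, w) = sqrt(-2 + w) (p(t, w) = sqrt((4 + w) - 6) = sqrt(-2 + w))
N(a, E) = -124/(-30 + E)
(N(p(L(-1), -9), 126) + 9556) + 22844 = (-124/(-30 + 126) + 9556) + 22844 = (-124/96 + 9556) + 22844 = (-124*1/96 + 9556) + 22844 = (-31/24 + 9556) + 22844 = 229313/24 + 22844 = 777569/24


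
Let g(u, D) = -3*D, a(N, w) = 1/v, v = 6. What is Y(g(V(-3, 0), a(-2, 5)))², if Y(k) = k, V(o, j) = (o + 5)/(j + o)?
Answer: ¼ ≈ 0.25000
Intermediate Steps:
a(N, w) = ⅙ (a(N, w) = 1/6 = ⅙)
V(o, j) = (5 + o)/(j + o)
Y(g(V(-3, 0), a(-2, 5)))² = (-3*⅙)² = (-½)² = ¼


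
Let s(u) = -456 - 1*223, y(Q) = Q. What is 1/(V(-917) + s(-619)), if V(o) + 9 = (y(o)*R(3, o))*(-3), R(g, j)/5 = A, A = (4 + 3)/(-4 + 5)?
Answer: 1/95597 ≈ 1.0461e-5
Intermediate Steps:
A = 7 (A = 7/1 = 7*1 = 7)
R(g, j) = 35 (R(g, j) = 5*7 = 35)
V(o) = -9 - 105*o (V(o) = -9 + (o*35)*(-3) = -9 + (35*o)*(-3) = -9 - 105*o)
s(u) = -679 (s(u) = -456 - 223 = -679)
1/(V(-917) + s(-619)) = 1/((-9 - 105*(-917)) - 679) = 1/((-9 + 96285) - 679) = 1/(96276 - 679) = 1/95597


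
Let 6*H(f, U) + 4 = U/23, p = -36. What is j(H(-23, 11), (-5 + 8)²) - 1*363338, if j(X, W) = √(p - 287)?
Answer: -363338 + I*√323 ≈ -3.6334e+5 + 17.972*I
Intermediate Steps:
H(f, U) = -⅔ + U/138 (H(f, U) = -⅔ + (U/23)/6 = -⅔ + U/138)
j(X, W) = I*√323 (j(X, W) = √(-36 - 287) = √(-323) = I*√323)
j(H(-23, 11), (-5 + 8)²) - 1*363338 = I*√323 - 1*363338 = I*√323 - 363338 = -363338 + I*√323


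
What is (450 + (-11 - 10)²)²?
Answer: 793881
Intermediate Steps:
(450 + (-11 - 10)²)² = (450 + (-21)²)² = (450 + 441)² = 891² = 793881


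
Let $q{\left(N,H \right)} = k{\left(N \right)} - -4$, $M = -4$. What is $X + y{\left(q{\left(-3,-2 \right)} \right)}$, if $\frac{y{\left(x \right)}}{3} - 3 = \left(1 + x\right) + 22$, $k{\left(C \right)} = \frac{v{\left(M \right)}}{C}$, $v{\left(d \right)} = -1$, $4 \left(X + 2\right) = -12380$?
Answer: $-3006$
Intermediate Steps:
$X = -3097$ ($X = -2 + \frac{1}{4} \left(-12380\right) = -2 - 3095 = -3097$)
$k{\left(C \right)} = - \frac{1}{C}$
$q{\left(N,H \right)} = 4 - \frac{1}{N}$ ($q{\left(N,H \right)} = - \frac{1}{N} - -4 = - \frac{1}{N} + 4 = 4 - \frac{1}{N}$)
$y{\left(x \right)} = 78 + 3 x$ ($y{\left(x \right)} = 9 + 3 \left(\left(1 + x\right) + 22\right) = 9 + 3 \left(23 + x\right) = 9 + \left(69 + 3 x\right) = 78 + 3 x$)
$X + y{\left(q{\left(-3,-2 \right)} \right)} = -3097 + \left(78 + 3 \left(4 - \frac{1}{-3}\right)\right) = -3097 + \left(78 + 3 \left(4 - - \frac{1}{3}\right)\right) = -3097 + \left(78 + 3 \left(4 + \frac{1}{3}\right)\right) = -3097 + \left(78 + 3 \cdot \frac{13}{3}\right) = -3097 + \left(78 + 13\right) = -3097 + 91 = -3006$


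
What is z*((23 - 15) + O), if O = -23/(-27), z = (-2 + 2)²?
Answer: 0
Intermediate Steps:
z = 0 (z = 0² = 0)
O = 23/27 (O = -23*(-1/27) = 23/27 ≈ 0.85185)
z*((23 - 15) + O) = 0*((23 - 15) + 23/27) = 0*(8 + 23/27) = 0*(239/27) = 0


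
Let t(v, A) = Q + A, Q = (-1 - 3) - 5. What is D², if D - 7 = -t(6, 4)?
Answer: 144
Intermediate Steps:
Q = -9 (Q = -4 - 5 = -9)
t(v, A) = -9 + A
D = 12 (D = 7 - (-9 + 4) = 7 - 1*(-5) = 7 + 5 = 12)
D² = 12² = 144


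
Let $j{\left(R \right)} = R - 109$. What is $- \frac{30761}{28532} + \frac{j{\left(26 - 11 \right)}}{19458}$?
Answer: $- \frac{6396059}{5906124} \approx -1.083$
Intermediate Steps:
$j{\left(R \right)} = -109 + R$
$- \frac{30761}{28532} + \frac{j{\left(26 - 11 \right)}}{19458} = - \frac{30761}{28532} + \frac{-109 + \left(26 - 11\right)}{19458} = \left(-30761\right) \frac{1}{28532} + \left(-109 + \left(26 - 11\right)\right) \frac{1}{19458} = - \frac{30761}{28532} + \left(-109 + 15\right) \frac{1}{19458} = - \frac{30761}{28532} - \frac{1}{207} = - \frac{6396059}{5906124}$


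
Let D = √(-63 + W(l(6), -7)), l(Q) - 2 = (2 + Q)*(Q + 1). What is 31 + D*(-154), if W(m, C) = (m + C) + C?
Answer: 31 - 154*I*√19 ≈ 31.0 - 671.27*I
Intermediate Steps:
l(Q) = 2 + (1 + Q)*(2 + Q) (l(Q) = 2 + (2 + Q)*(Q + 1) = 2 + (2 + Q)*(1 + Q) = 2 + (1 + Q)*(2 + Q))
W(m, C) = m + 2*C (W(m, C) = (C + m) + C = m + 2*C)
D = I*√19 (D = √(-63 + ((4 + 6² + 3*6) + 2*(-7))) = √(-63 + ((4 + 36 + 18) - 14)) = √(-63 + (58 - 14)) = √(-63 + 44) = √(-19) = I*√19 ≈ 4.3589*I)
31 + D*(-154) = 31 + (I*√19)*(-154) = 31 - 154*I*√19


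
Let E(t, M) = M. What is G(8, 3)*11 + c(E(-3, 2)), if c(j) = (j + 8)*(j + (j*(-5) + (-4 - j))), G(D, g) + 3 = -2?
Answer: -195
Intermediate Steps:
G(D, g) = -5 (G(D, g) = -3 - 2 = -5)
c(j) = (-4 - 5*j)*(8 + j) (c(j) = (8 + j)*(j + (-5*j + (-4 - j))) = (8 + j)*(j + (-4 - 6*j)) = (8 + j)*(-4 - 5*j) = (-4 - 5*j)*(8 + j))
G(8, 3)*11 + c(E(-3, 2)) = -5*11 + (-32 - 44*2 - 5*2²) = -55 + (-32 - 88 - 5*4) = -55 + (-32 - 88 - 20) = -55 - 140 = -195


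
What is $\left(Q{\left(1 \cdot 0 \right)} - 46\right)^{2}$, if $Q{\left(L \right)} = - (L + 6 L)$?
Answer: $2116$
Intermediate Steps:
$Q{\left(L \right)} = - 7 L$
$\left(Q{\left(1 \cdot 0 \right)} - 46\right)^{2} = \left(- 7 \cdot 1 \cdot 0 - 46\right)^{2} = \left(\left(-7\right) 0 - 46\right)^{2} = \left(0 - 46\right)^{2} = \left(-46\right)^{2} = 2116$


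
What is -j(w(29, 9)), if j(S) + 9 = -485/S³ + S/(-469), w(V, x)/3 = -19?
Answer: 770916187/86855517 ≈ 8.8758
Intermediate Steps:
w(V, x) = -57 (w(V, x) = 3*(-19) = -57)
j(S) = -9 - 485/S³ - S/469 (j(S) = -9 + (-485/S³ + S/(-469)) = -9 + (-485/S³ + S*(-1/469)) = -9 + (-485/S³ - S/469) = -9 - 485/S³ - S/469)
-j(w(29, 9)) = -(-9 - 485/(-57)³ - 1/469*(-57)) = -(-9 - 485*(-1/185193) + 57/469) = -(-9 + 485/185193 + 57/469) = -1*(-770916187/86855517) = 770916187/86855517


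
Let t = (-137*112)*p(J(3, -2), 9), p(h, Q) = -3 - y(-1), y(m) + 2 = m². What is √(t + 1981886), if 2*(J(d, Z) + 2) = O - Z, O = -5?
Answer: √2012574 ≈ 1418.7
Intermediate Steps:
y(m) = -2 + m²
J(d, Z) = -9/2 - Z/2 (J(d, Z) = -2 + (-5 - Z)/2 = -2 + (-5/2 - Z/2) = -9/2 - Z/2)
p(h, Q) = -2 (p(h, Q) = -3 - (-2 + (-1)²) = -3 - (-2 + 1) = -3 - 1*(-1) = -3 + 1 = -2)
t = 30688 (t = -137*112*(-2) = -15344*(-2) = 30688)
√(t + 1981886) = √(30688 + 1981886) = √2012574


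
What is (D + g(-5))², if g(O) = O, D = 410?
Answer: 164025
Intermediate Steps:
(D + g(-5))² = (410 - 5)² = 405² = 164025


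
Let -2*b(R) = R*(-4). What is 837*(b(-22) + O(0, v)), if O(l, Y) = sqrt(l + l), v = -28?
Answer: -36828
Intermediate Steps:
b(R) = 2*R (b(R) = -R*(-4)/2 = -(-2)*R = 2*R)
O(l, Y) = sqrt(2)*sqrt(l) (O(l, Y) = sqrt(2*l) = sqrt(2)*sqrt(l))
837*(b(-22) + O(0, v)) = 837*(2*(-22) + sqrt(2)*sqrt(0)) = 837*(-44 + sqrt(2)*0) = 837*(-44 + 0) = 837*(-44) = -36828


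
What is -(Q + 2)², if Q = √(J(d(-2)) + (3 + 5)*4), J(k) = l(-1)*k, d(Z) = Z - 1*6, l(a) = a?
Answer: -44 - 8*√10 ≈ -69.298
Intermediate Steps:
d(Z) = -6 + Z (d(Z) = Z - 6 = -6 + Z)
J(k) = -k
Q = 2*√10 (Q = √(-(-6 - 2) + (3 + 5)*4) = √(-1*(-8) + 8*4) = √(8 + 32) = √40 = 2*√10 ≈ 6.3246)
-(Q + 2)² = -(2*√10 + 2)² = -(2 + 2*√10)²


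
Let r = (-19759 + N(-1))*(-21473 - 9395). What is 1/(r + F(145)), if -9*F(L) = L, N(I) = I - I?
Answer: 9/5489287163 ≈ 1.6396e-9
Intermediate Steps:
N(I) = 0
F(L) = -L/9
r = 609920812 (r = (-19759 + 0)*(-21473 - 9395) = -19759*(-30868) = 609920812)
1/(r + F(145)) = 1/(609920812 - 1/9*145) = 1/(609920812 - 145/9) = 1/(5489287163/9) = 9/5489287163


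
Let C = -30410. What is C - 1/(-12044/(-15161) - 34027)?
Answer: -15687646309069/515871303 ≈ -30410.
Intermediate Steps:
C - 1/(-12044/(-15161) - 34027) = -30410 - 1/(-12044/(-15161) - 34027) = -30410 - 1/(-12044*(-1/15161) - 34027) = -30410 - 1/(12044/15161 - 34027) = -30410 - 1/(-515871303/15161) = -30410 - 1*(-15161/515871303) = -30410 + 15161/515871303 = -15687646309069/515871303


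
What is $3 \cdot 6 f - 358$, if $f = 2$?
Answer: $-322$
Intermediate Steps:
$3 \cdot 6 f - 358 = 3 \cdot 6 \cdot 2 - 358 = 18 \cdot 2 - 358 = 36 - 358 = -322$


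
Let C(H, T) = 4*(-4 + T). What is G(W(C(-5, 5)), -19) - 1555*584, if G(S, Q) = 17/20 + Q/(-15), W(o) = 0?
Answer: -54487073/60 ≈ -9.0812e+5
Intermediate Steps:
C(H, T) = -16 + 4*T
G(S, Q) = 17/20 - Q/15 (G(S, Q) = 17*(1/20) + Q*(-1/15) = 17/20 - Q/15)
G(W(C(-5, 5)), -19) - 1555*584 = (17/20 - 1/15*(-19)) - 1555*584 = (17/20 + 19/15) - 908120 = 127/60 - 908120 = -54487073/60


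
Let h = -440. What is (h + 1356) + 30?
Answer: 946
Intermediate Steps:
(h + 1356) + 30 = (-440 + 1356) + 30 = 916 + 30 = 946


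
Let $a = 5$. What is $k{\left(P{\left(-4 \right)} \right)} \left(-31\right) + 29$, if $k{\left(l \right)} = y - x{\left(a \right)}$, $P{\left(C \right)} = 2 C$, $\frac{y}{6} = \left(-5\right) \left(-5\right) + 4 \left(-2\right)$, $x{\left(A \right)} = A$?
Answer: $-2978$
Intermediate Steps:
$y = 102$ ($y = 6 \left(\left(-5\right) \left(-5\right) + 4 \left(-2\right)\right) = 6 \left(25 - 8\right) = 6 \cdot 17 = 102$)
$k{\left(l \right)} = 97$ ($k{\left(l \right)} = 102 - 5 = 97$)
$k{\left(P{\left(-4 \right)} \right)} \left(-31\right) + 29 = 97 \left(-31\right) + 29 = -3007 + 29 = -2978$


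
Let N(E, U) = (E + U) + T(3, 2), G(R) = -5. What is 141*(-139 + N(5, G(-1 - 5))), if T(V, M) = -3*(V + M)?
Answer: -21714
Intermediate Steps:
T(V, M) = -3*M - 3*V (T(V, M) = -3*(M + V) = -3*M - 3*V)
N(E, U) = -15 + E + U (N(E, U) = (E + U) + (-3*2 - 3*3) = (E + U) + (-6 - 9) = (E + U) - 15 = -15 + E + U)
141*(-139 + N(5, G(-1 - 5))) = 141*(-139 + (-15 + 5 - 5)) = 141*(-139 - 15) = 141*(-154) = -21714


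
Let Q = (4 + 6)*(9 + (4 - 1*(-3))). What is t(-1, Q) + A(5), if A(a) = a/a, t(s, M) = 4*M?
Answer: 641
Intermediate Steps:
Q = 160 (Q = 10*(9 + (4 + 3)) = 10*(9 + 7) = 10*16 = 160)
A(a) = 1
t(-1, Q) + A(5) = 4*160 + 1 = 640 + 1 = 641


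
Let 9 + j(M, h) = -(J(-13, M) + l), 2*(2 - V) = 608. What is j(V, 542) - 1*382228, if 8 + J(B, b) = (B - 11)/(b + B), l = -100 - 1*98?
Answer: -40113263/105 ≈ -3.8203e+5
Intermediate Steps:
V = -302 (V = 2 - ½*608 = 2 - 304 = -302)
l = -198 (l = -100 - 98 = -198)
J(B, b) = -8 + (-11 + B)/(B + b) (J(B, b) = -8 + (B - 11)/(b + B) = -8 + (-11 + B)/(B + b))
j(M, h) = 189 - (80 - 8*M)/(-13 + M) (j(M, h) = -9 - ((-11 - 8*M - 7*(-13))/(-13 + M) - 198) = -9 - ((-11 - 8*M + 91)/(-13 + M) - 198) = -9 - ((80 - 8*M)/(-13 + M) - 198) = -9 - (-198 + (80 - 8*M)/(-13 + M)) = -9 + (198 - (80 - 8*M)/(-13 + M)) = 189 - (80 - 8*M)/(-13 + M))
j(V, 542) - 1*382228 = (-2537 + 197*(-302))/(-13 - 302) - 1*382228 = (-2537 - 59494)/(-315) - 382228 = -1/315*(-62031) - 382228 = 20677/105 - 382228 = -40113263/105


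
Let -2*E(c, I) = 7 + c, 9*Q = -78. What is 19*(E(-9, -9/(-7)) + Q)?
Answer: -437/3 ≈ -145.67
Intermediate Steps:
Q = -26/3 (Q = (⅑)*(-78) = -26/3 ≈ -8.6667)
E(c, I) = -7/2 - c/2 (E(c, I) = -(7 + c)/2 = -7/2 - c/2)
19*(E(-9, -9/(-7)) + Q) = 19*((-7/2 - ½*(-9)) - 26/3) = 19*((-7/2 + 9/2) - 26/3) = 19*(1 - 26/3) = 19*(-23/3) = -437/3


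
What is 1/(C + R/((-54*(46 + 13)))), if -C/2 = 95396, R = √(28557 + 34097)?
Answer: -968326256016/184748903037773345 + 1593*√62654/184748903037773345 ≈ -5.2413e-6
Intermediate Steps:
R = √62654 ≈ 250.31
C = -190792 (C = -2*95396 = -190792)
1/(C + R/((-54*(46 + 13)))) = 1/(-190792 + √62654/((-54*(46 + 13)))) = 1/(-190792 + √62654/((-54*59))) = 1/(-190792 + √62654/(-3186)) = 1/(-190792 + √62654*(-1/3186)) = 1/(-190792 - √62654/3186)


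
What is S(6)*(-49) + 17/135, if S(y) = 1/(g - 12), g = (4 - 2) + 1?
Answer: 752/135 ≈ 5.5704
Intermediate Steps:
g = 3 (g = 2 + 1 = 3)
S(y) = -⅑ (S(y) = 1/(3 - 12) = 1/(-9) = -⅑)
S(6)*(-49) + 17/135 = -⅑*(-49) + 17/135 = 49/9 + 17*(1/135) = 49/9 + 17/135 = 752/135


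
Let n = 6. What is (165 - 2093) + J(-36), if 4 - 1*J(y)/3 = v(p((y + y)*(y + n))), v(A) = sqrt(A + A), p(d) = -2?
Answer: -1916 - 6*I ≈ -1916.0 - 6.0*I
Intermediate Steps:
v(A) = sqrt(2)*sqrt(A) (v(A) = sqrt(2*A) = sqrt(2)*sqrt(A))
J(y) = 12 - 6*I (J(y) = 12 - 3*sqrt(2)*sqrt(-2) = 12 - 3*sqrt(2)*I*sqrt(2) = 12 - 6*I)
(165 - 2093) + J(-36) = (165 - 2093) + (12 - 6*I) = -1928 + (12 - 6*I) = -1916 - 6*I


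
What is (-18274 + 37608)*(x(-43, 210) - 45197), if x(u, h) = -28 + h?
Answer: -870320010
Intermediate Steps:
(-18274 + 37608)*(x(-43, 210) - 45197) = (-18274 + 37608)*((-28 + 210) - 45197) = 19334*(182 - 45197) = 19334*(-45015) = -870320010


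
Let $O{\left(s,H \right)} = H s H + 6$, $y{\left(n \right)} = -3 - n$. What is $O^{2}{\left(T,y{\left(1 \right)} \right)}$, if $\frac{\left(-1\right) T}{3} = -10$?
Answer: $236196$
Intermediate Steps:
$T = 30$ ($T = \left(-3\right) \left(-10\right) = 30$)
$O{\left(s,H \right)} = 6 + s H^{2}$ ($O{\left(s,H \right)} = s H^{2} + 6 = 6 + s H^{2}$)
$O^{2}{\left(T,y{\left(1 \right)} \right)} = \left(6 + 30 \left(-3 - 1\right)^{2}\right)^{2} = \left(6 + 30 \left(-4\right)^{2}\right)^{2} = \left(6 + 30 \cdot 16\right)^{2} = \left(6 + 480\right)^{2} = 486^{2} = 236196$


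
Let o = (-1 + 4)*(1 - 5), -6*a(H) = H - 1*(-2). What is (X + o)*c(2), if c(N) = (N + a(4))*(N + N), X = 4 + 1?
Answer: -28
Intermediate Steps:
X = 5
a(H) = -⅓ - H/6 (a(H) = -(H - 1*(-2))/6 = -(H + 2)/6 = -(2 + H)/6 = -⅓ - H/6)
c(N) = 2*N*(-1 + N) (c(N) = (N + (-⅓ - ⅙*4))*(N + N) = (N + (-⅓ - ⅔))*(2*N) = (N - 1)*(2*N) = (-1 + N)*(2*N) = 2*N*(-1 + N))
o = -12 (o = 3*(-4) = -12)
(X + o)*c(2) = (5 - 12)*(2*2*(-1 + 2)) = -14*2 = -7*4 = -28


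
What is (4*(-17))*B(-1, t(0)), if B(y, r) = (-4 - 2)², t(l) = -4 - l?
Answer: -2448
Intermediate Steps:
B(y, r) = 36 (B(y, r) = (-6)² = 36)
(4*(-17))*B(-1, t(0)) = (4*(-17))*36 = -68*36 = -2448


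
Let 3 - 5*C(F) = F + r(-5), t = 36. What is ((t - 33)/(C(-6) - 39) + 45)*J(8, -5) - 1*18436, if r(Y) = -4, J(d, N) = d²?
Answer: -1416076/91 ≈ -15561.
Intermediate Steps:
C(F) = 7/5 - F/5 (C(F) = ⅗ - (F - 4)/5 = ⅗ - (-4 + F)/5 = ⅗ + (⅘ - F/5) = 7/5 - F/5)
((t - 33)/(C(-6) - 39) + 45)*J(8, -5) - 1*18436 = ((36 - 33)/((7/5 - ⅕*(-6)) - 39) + 45)*8² - 1*18436 = (3/((7/5 + 6/5) - 39) + 45)*64 - 18436 = (3/(13/5 - 39) + 45)*64 - 18436 = (3/(-182/5) + 45)*64 - 18436 = (3*(-5/182) + 45)*64 - 18436 = (-15/182 + 45)*64 - 18436 = (8175/182)*64 - 18436 = 261600/91 - 18436 = -1416076/91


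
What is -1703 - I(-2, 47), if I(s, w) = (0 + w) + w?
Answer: -1797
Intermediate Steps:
I(s, w) = 2*w (I(s, w) = w + w = 2*w)
-1703 - I(-2, 47) = -1703 - 2*47 = -1703 - 1*94 = -1703 - 94 = -1797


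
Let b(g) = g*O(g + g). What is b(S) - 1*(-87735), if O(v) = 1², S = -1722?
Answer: 86013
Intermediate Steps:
O(v) = 1
b(g) = g (b(g) = g*1 = g)
b(S) - 1*(-87735) = -1722 - 1*(-87735) = -1722 + 87735 = 86013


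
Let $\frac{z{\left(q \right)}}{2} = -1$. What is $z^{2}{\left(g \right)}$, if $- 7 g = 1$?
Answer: $4$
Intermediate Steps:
$g = - \frac{1}{7}$ ($g = \left(- \frac{1}{7}\right) 1 = - \frac{1}{7} \approx -0.14286$)
$z{\left(q \right)} = -2$ ($z{\left(q \right)} = 2 \left(-1\right) = -2$)
$z^{2}{\left(g \right)} = \left(-2\right)^{2} = 4$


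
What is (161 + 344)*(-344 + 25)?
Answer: -161095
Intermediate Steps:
(161 + 344)*(-344 + 25) = 505*(-319) = -161095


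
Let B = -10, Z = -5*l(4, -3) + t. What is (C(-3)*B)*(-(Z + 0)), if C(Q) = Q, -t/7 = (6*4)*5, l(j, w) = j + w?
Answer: 25350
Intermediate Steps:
t = -840 (t = -7*6*4*5 = -168*5 = -7*120 = -840)
Z = -845 (Z = -5*(4 - 3) - 840 = -5*1 - 840 = -5 - 840 = -845)
(C(-3)*B)*(-(Z + 0)) = (-3*(-10))*(-(-845 + 0)) = 30*(-1*(-845)) = 30*845 = 25350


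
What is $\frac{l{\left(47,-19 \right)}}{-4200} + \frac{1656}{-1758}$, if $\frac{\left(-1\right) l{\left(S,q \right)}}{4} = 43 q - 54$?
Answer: $- \frac{545003}{307650} \approx -1.7715$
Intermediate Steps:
$l{\left(S,q \right)} = 216 - 172 q$ ($l{\left(S,q \right)} = - 4 \left(43 q - 54\right) = - 4 \left(-54 + 43 q\right) = 216 - 172 q$)
$\frac{l{\left(47,-19 \right)}}{-4200} + \frac{1656}{-1758} = \frac{216 - -3268}{-4200} + \frac{1656}{-1758} = \left(216 + 3268\right) \left(- \frac{1}{4200}\right) + 1656 \left(- \frac{1}{1758}\right) = 3484 \left(- \frac{1}{4200}\right) - \frac{276}{293} = - \frac{871}{1050} - \frac{276}{293} = - \frac{545003}{307650}$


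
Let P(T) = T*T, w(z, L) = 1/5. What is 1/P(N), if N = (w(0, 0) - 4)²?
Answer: 625/130321 ≈ 0.0047958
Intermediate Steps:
w(z, L) = ⅕
N = 361/25 (N = (⅕ - 4)² = (-19/5)² = 361/25 ≈ 14.440)
P(T) = T²
1/P(N) = 1/((361/25)²) = 1/(130321/625) = 625/130321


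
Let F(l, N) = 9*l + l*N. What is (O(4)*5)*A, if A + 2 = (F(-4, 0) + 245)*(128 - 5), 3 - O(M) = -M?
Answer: 899675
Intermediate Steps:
O(M) = 3 + M (O(M) = 3 - (-1)*M = 3 + M)
F(l, N) = 9*l + N*l
A = 25705 (A = -2 + (-4*(9 + 0) + 245)*(128 - 5) = -2 + (-4*9 + 245)*123 = -2 + (-36 + 245)*123 = -2 + 209*123 = -2 + 25707 = 25705)
(O(4)*5)*A = ((3 + 4)*5)*25705 = (7*5)*25705 = 35*25705 = 899675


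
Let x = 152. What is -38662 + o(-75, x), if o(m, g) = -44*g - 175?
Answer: -45525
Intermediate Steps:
o(m, g) = -175 - 44*g
-38662 + o(-75, x) = -38662 + (-175 - 44*152) = -38662 + (-175 - 6688) = -38662 - 6863 = -45525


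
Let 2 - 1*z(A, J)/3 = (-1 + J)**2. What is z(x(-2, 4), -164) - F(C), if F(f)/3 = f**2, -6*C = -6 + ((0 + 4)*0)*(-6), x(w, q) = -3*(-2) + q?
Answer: -81672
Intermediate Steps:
x(w, q) = 6 + q
z(A, J) = 6 - 3*(-1 + J)**2
C = 1 (C = -(-6 + ((0 + 4)*0)*(-6))/6 = -(-6 + (4*0)*(-6))/6 = -(-6 + 0*(-6))/6 = -(-6 + 0)/6 = -1/6*(-6) = 1)
F(f) = 3*f**2
z(x(-2, 4), -164) - F(C) = (6 - 3*(-1 - 164)**2) - 3*1**2 = (6 - 3*(-165)**2) - 3 = (6 - 3*27225) - 1*3 = (6 - 81675) - 3 = -81669 - 3 = -81672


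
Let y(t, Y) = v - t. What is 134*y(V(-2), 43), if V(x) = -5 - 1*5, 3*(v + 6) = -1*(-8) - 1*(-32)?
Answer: 6968/3 ≈ 2322.7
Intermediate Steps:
v = 22/3 (v = -6 + (-1*(-8) - 1*(-32))/3 = -6 + (8 + 32)/3 = -6 + (⅓)*40 = -6 + 40/3 = 22/3 ≈ 7.3333)
V(x) = -10 (V(x) = -5 - 5 = -10)
y(t, Y) = 22/3 - t
134*y(V(-2), 43) = 134*(22/3 - 1*(-10)) = 134*(22/3 + 10) = 134*(52/3) = 6968/3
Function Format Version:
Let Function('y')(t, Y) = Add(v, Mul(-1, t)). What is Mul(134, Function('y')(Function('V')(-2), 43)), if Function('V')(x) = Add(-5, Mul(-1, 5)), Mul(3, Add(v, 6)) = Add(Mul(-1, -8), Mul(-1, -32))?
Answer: Rational(6968, 3) ≈ 2322.7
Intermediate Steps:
v = Rational(22, 3) (v = Add(-6, Mul(Rational(1, 3), Add(Mul(-1, -8), Mul(-1, -32)))) = Add(-6, Mul(Rational(1, 3), Add(8, 32))) = Add(-6, Mul(Rational(1, 3), 40)) = Add(-6, Rational(40, 3)) = Rational(22, 3) ≈ 7.3333)
Function('V')(x) = -10 (Function('V')(x) = Add(-5, -5) = -10)
Function('y')(t, Y) = Add(Rational(22, 3), Mul(-1, t))
Mul(134, Function('y')(Function('V')(-2), 43)) = Mul(134, Add(Rational(22, 3), Mul(-1, -10))) = Mul(134, Add(Rational(22, 3), 10)) = Mul(134, Rational(52, 3)) = Rational(6968, 3)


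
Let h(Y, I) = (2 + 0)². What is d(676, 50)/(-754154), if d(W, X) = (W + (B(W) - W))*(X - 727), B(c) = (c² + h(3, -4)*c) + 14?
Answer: 155606419/377077 ≈ 412.67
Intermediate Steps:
h(Y, I) = 4 (h(Y, I) = 2² = 4)
B(c) = 14 + c² + 4*c (B(c) = (c² + 4*c) + 14 = 14 + c² + 4*c)
d(W, X) = (-727 + X)*(14 + W² + 4*W) (d(W, X) = (W + ((14 + W² + 4*W) - W))*(X - 727) = (W + (14 + W² + 3*W))*(-727 + X) = (14 + W² + 4*W)*(-727 + X) = (-727 + X)*(14 + W² + 4*W))
d(676, 50)/(-754154) = ((-727 + 50)*(14 + 676² + 4*676))/(-754154) = -677*(14 + 456976 + 2704)*(-1/754154) = -677*459694*(-1/754154) = -311212838*(-1/754154) = 155606419/377077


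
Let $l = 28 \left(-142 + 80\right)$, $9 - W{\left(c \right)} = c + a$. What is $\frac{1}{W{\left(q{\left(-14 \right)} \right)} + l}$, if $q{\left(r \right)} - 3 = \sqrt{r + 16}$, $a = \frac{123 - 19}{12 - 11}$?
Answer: $- \frac{917}{1681777} + \frac{\sqrt{2}}{3363554} \approx -0.00054484$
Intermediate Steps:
$a = 104$ ($a = \frac{104}{1} = 104 \cdot 1 = 104$)
$q{\left(r \right)} = 3 + \sqrt{16 + r}$ ($q{\left(r \right)} = 3 + \sqrt{r + 16} = 3 + \sqrt{16 + r}$)
$W{\left(c \right)} = -95 - c$ ($W{\left(c \right)} = 9 - \left(c + 104\right) = 9 - \left(104 + c\right) = -95 - c$)
$l = -1736$ ($l = 28 \left(-62\right) = -1736$)
$\frac{1}{W{\left(q{\left(-14 \right)} \right)} + l} = \frac{1}{\left(-95 - \left(3 + \sqrt{16 - 14}\right)\right) - 1736} = \frac{1}{\left(-95 - \left(3 + \sqrt{2}\right)\right) - 1736} = \frac{1}{\left(-98 - \sqrt{2}\right) - 1736} = \frac{1}{-1834 - \sqrt{2}}$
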